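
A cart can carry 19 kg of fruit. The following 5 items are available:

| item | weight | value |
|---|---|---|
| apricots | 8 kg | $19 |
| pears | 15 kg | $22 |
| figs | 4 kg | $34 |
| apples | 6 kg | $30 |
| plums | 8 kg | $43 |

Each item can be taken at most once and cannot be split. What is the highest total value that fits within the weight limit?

Check high-value combinations within 19 kg:
- figs+apples+plums: weight 4+6+8=18, value 34+30+43=107
- apricots+figs+apples: weight 8+4+6=18, value 19+34+30=83
- figs+plums: weight 4+8=12, value 34+43=77
- apples+plums: weight 6+8=14, value 30+43=73
- figs+apples: weight 4+6=10, value 34+30=64
Best: $107.

$107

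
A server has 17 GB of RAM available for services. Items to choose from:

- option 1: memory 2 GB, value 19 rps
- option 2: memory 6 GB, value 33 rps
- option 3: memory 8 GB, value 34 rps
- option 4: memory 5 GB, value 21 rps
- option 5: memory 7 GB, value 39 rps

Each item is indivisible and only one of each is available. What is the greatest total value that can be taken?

92 rps

Check high-value combinations within 17 GB:
- option 1+option 3+option 5: memory 2+8+7=17, value 19+34+39=92
- option 1+option 2+option 5: memory 2+6+7=15, value 19+33+39=91
- option 1+option 2+option 3: memory 2+6+8=16, value 19+33+34=86
- option 1+option 4+option 5: memory 2+5+7=14, value 19+21+39=79
- option 1+option 3+option 4: memory 2+8+5=15, value 19+34+21=74
Best: 92 rps.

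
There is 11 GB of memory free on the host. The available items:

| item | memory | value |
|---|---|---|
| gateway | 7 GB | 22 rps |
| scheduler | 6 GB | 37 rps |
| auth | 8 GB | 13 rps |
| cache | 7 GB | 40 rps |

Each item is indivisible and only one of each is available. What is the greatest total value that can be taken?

40 rps

Check high-value combinations within 11 GB:
- cache: memory 7, value 40
- scheduler: memory 6, value 37
- gateway: memory 7, value 22
- auth: memory 8, value 13
Best: 40 rps.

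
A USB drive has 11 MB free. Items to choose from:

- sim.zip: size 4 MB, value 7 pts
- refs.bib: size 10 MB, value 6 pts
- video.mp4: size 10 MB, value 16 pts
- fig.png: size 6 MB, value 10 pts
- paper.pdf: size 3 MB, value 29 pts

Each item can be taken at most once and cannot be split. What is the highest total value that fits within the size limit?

Check high-value combinations within 11 MB:
- fig.png+paper.pdf: size 6+3=9, value 10+29=39
- sim.zip+paper.pdf: size 4+3=7, value 7+29=36
- paper.pdf: size 3, value 29
- sim.zip+fig.png: size 4+6=10, value 7+10=17
Best: 39 pts.

39 pts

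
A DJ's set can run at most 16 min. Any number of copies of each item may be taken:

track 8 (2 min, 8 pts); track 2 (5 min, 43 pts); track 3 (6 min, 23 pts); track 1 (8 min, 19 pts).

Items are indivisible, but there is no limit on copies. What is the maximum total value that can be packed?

129 pts

Best value-per-unit is track 2 at 43/5, and filling with it alone uses duration 3×5=15. No mix of the others beats 3×43 = 129.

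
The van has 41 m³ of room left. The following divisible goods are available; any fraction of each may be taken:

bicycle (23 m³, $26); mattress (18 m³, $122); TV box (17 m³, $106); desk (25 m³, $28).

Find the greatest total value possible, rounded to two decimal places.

Take in order of value per unit:
- mattress (122/18 per unit): all 18 → value 122, running total 122.00
- TV box (106/17 per unit): all 17 → value 106, running total 228.00
- bicycle (26/23 per unit): 6 of 23 → value 6×26/23 = 6.7826, running total 234.78
Total 234.78.

234.78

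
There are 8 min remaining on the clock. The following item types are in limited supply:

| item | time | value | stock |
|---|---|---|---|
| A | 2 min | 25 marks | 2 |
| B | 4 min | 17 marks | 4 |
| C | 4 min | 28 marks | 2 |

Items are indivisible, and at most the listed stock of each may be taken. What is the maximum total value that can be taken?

Top feasible selections:
- 2×A + 1×C: time 8, value 78
- 2×A + 1×B: time 8, value 67
- 2×C: time 8, value 56
- 1×A + 1×C: time 6, value 53
Best: 78 marks.

78 marks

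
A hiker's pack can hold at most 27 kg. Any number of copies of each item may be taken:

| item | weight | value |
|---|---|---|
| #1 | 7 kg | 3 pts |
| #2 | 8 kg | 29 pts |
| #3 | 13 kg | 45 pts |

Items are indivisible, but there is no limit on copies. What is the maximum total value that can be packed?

Best value-per-unit is #2 at 29/8; filling with it alone gives 3×29 = 87.
Optimal mix: 2×#3 → weight 26, value 90.

90 pts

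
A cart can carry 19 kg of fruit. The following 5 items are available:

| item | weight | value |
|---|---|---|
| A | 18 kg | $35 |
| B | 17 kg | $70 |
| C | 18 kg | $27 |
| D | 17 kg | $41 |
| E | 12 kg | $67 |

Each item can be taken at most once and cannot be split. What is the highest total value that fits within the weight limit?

Check high-value combinations within 19 kg:
- B: weight 17, value 70
- E: weight 12, value 67
- D: weight 17, value 41
- A: weight 18, value 35
- C: weight 18, value 27
Best: $70.

$70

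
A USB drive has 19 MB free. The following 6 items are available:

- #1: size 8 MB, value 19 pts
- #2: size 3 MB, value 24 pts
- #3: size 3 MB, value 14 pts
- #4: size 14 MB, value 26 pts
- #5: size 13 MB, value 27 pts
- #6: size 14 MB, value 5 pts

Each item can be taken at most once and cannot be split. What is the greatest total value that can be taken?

65 pts

This is a 0/1 knapsack; check combinations near the capacity.
- #2+#3+#5: size 3+3+13=19, value 24+14+27=65
- #1+#2+#3: size 8+3+3=14, value 19+24+14=57
- #2+#5: size 3+13=16, value 24+27=51
- #2+#4: size 3+14=17, value 24+26=50
- #1+#2: size 8+3=11, value 19+24=43
Best: 65 pts.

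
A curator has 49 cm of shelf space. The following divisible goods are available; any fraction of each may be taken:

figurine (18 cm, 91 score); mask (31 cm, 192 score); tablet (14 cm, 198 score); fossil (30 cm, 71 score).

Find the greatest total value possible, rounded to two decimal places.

Take in order of value per unit:
- tablet (198/14 per unit): all 14 → value 198, running total 198.00
- mask (192/31 per unit): all 31 → value 192, running total 390.00
- figurine (91/18 per unit): 4 of 18 → value 4×91/18 = 20.2222, running total 410.22
Total 410.22.

410.22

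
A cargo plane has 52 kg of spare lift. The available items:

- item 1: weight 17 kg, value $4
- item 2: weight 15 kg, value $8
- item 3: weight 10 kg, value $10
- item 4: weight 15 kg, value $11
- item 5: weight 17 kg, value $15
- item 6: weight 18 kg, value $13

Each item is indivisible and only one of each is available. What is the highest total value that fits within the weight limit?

Check high-value combinations within 52 kg:
- item 4+item 5+item 6: weight 15+17+18=50, value 11+15+13=39
- item 3+item 5+item 6: weight 10+17+18=45, value 10+15+13=38
- item 3+item 4+item 5: weight 10+15+17=42, value 10+11+15=36
- item 2+item 5+item 6: weight 15+17+18=50, value 8+15+13=36
Best: $39.

$39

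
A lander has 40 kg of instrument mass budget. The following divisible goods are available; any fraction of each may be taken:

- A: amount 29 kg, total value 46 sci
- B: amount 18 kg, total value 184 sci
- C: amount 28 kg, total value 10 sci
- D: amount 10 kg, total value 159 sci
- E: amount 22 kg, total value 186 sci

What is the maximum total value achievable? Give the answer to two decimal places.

444.45

Take in order of value per unit:
- D (159/10 per unit): all 10 → value 159, running total 159.00
- B (184/18 per unit): all 18 → value 184, running total 343.00
- E (186/22 per unit): 12 of 22 → value 12×186/22 = 101.4545, running total 444.45
Total 444.45.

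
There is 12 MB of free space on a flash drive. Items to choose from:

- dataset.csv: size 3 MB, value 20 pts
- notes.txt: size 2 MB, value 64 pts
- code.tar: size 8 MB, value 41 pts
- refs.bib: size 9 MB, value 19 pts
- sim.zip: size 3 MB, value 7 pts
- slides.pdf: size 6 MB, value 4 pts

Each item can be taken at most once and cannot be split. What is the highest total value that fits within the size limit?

Check high-value combinations within 12 MB:
- notes.txt+code.tar: size 2+8=10, value 64+41=105
- dataset.csv+notes.txt+sim.zip: size 3+2+3=8, value 20+64+7=91
- dataset.csv+notes.txt+slides.pdf: size 3+2+6=11, value 20+64+4=88
- dataset.csv+notes.txt: size 3+2=5, value 20+64=84
Best: 105 pts.

105 pts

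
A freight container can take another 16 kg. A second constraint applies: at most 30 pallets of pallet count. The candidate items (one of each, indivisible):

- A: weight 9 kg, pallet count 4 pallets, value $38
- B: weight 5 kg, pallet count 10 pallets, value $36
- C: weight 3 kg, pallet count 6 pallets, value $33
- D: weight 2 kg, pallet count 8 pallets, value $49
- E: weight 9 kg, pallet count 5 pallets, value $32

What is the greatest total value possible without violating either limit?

$123

Feasible sets respecting both limits:
- A+B+D: weight 16, pallet count 22, value 123
- A+C+D: weight 14, pallet count 18, value 120
- B+C+D: weight 10, pallet count 24, value 118
- B+D+E: weight 16, pallet count 23, value 117
Best: $123.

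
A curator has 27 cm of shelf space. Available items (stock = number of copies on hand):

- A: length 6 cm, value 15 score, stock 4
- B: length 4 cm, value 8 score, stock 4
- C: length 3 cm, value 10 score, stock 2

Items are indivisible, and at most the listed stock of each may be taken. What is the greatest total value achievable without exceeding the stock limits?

70 score

Best selections within length 27 and stock limits:
- 4×A + 1×C: length 27, value 70
- 2×A + 2×B + 2×C: length 26, value 66
- 3×A + 2×C: length 24, value 65
- 2×A + 3×B + 1×C: length 27, value 64
Best: 70 score.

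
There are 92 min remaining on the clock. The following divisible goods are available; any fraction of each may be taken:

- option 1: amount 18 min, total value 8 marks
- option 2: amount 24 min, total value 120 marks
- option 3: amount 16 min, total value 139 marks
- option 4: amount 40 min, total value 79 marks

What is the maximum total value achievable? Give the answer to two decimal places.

343.33

Take in order of value per unit:
- option 3 (139/16 per unit): all 16 → value 139, running total 139.00
- option 2 (120/24 per unit): all 24 → value 120, running total 259.00
- option 4 (79/40 per unit): all 40 → value 79, running total 338.00
- option 1 (8/18 per unit): 12 of 18 → value 12×8/18 = 5.3333, running total 343.33
Total 343.33.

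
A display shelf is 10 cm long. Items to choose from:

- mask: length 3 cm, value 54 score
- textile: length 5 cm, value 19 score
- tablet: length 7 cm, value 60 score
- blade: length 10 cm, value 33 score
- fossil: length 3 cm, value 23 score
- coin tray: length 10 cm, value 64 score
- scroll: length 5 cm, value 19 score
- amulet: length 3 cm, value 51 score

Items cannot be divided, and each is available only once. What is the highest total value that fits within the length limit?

128 score

Check high-value combinations within 10 cm:
- mask+fossil+amulet: length 3+3+3=9, value 54+23+51=128
- mask+tablet: length 3+7=10, value 54+60=114
- tablet+amulet: length 7+3=10, value 60+51=111
- mask+amulet: length 3+3=6, value 54+51=105
Best: 128 score.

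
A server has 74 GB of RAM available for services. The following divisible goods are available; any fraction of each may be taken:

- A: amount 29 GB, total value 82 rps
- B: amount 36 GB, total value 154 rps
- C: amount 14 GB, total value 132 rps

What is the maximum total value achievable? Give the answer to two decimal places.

Take in order of value per unit:
- C (132/14 per unit): all 14 → value 132, running total 132.00
- B (154/36 per unit): all 36 → value 154, running total 286.00
- A (82/29 per unit): 24 of 29 → value 24×82/29 = 67.8621, running total 353.86
Total 353.86.

353.86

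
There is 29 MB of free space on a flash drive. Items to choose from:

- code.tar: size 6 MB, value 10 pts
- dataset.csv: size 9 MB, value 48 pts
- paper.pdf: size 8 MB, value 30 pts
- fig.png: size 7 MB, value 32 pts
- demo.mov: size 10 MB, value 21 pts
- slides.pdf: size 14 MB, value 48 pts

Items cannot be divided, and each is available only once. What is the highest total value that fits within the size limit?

This is a 0/1 knapsack; check combinations near the capacity.
- dataset.csv+paper.pdf+fig.png: size 9+8+7=24, value 48+30+32=110
- paper.pdf+fig.png+slides.pdf: size 8+7+14=29, value 30+32+48=110
- code.tar+dataset.csv+slides.pdf: size 6+9+14=29, value 10+48+48=106
- dataset.csv+fig.png+demo.mov: size 9+7+10=26, value 48+32+21=101
- dataset.csv+paper.pdf+demo.mov: size 9+8+10=27, value 48+30+21=99
Best: 110 pts.

110 pts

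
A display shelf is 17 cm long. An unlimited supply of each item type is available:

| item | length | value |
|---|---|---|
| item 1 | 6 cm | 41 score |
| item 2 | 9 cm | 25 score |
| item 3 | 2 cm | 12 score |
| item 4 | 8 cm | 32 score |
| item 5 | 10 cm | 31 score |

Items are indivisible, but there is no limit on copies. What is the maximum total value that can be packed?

106 score

Best value-per-unit is item 1 at 41/6; filling with it alone gives 2×41 = 82.
Optimal mix: 2×item 1 + 2×item 3 → length 16, value 106.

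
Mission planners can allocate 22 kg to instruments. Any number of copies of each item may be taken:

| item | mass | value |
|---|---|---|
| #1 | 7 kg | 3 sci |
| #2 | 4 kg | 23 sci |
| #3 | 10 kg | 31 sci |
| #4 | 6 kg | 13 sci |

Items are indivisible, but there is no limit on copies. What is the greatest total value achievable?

115 sci

Best value-per-unit is #2 at 23/4, and filling with it alone uses mass 5×4=20. No mix of the others beats 5×23 = 115.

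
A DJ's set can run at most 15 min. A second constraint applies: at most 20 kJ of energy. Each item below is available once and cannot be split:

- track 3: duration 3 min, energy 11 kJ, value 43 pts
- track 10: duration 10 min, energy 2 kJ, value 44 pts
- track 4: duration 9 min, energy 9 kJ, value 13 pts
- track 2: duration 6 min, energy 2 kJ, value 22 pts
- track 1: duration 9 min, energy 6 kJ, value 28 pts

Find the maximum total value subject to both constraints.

Feasible sets respecting both limits:
- track 3+track 10: duration 13, energy 13, value 87
- track 3+track 1: duration 12, energy 17, value 71
- track 3+track 2: duration 9, energy 13, value 65
Best: 87 pts.

87 pts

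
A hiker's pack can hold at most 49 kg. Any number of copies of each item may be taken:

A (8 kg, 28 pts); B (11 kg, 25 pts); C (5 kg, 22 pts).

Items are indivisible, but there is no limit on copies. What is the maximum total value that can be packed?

204 pts

Best value-per-unit is C at 22/5; filling with it alone gives 9×22 = 198.
Optimal mix: 1×A + 8×C → weight 48, value 204.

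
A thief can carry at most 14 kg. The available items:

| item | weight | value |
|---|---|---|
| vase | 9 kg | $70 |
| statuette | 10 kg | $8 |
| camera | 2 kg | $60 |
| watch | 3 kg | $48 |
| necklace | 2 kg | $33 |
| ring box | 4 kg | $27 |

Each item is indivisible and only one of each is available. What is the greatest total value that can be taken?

This is a 0/1 knapsack; check combinations near the capacity.
- vase+camera+watch: weight 9+2+3=14, value 70+60+48=178
- camera+watch+necklace+ring box: weight 2+3+2+4=11, value 60+48+33+27=168
- vase+camera+necklace: weight 9+2+2=13, value 70+60+33=163
- vase+watch+necklace: weight 9+3+2=14, value 70+48+33=151
Best: $178.

$178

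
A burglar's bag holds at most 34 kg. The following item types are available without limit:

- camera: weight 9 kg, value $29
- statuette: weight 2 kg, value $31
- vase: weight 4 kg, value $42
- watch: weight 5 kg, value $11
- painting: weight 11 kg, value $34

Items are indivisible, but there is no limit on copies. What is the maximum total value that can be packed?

$527

Best value-per-unit is statuette at 31/2, and filling with it alone uses weight 17×2=34. No mix of the others beats 17×31 = 527.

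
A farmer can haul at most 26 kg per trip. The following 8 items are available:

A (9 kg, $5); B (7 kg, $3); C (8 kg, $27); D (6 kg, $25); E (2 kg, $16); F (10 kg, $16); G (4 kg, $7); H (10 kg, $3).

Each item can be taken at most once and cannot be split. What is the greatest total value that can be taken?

Check high-value combinations within 26 kg:
- C+D+E+F: weight 8+6+2+10=26, value 27+25+16+16=84
- C+D+E+G: weight 8+6+2+4=20, value 27+25+16+7=75
- A+C+D+E: weight 9+8+6+2=25, value 5+27+25+16=73
- B+C+D+E: weight 7+8+6+2=23, value 3+27+25+16=71
Best: $84.

$84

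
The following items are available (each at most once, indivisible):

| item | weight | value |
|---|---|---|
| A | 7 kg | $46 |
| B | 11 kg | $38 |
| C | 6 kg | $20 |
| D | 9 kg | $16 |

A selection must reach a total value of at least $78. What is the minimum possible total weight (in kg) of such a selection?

Subsets with value ≥ 78, sorted by total weight:
- A+B: weight 18, value 84
- A+C+D: weight 22, value 82
- A+B+C: weight 24, value 104
- A+B+D: weight 27, value 100
Minimum weight: 18 kg.

18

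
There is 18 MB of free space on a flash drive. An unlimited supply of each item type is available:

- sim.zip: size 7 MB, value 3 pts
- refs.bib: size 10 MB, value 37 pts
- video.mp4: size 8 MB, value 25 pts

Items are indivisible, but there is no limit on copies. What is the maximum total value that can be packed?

62 pts

Best value-per-unit is refs.bib at 37/10; filling with it alone gives 1×37 = 37.
Optimal mix: 1×refs.bib + 1×video.mp4 → size 18, value 62.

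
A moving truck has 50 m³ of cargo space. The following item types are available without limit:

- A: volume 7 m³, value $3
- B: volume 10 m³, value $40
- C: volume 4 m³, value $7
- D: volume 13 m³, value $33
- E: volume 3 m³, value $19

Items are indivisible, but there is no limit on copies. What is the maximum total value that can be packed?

Best value-per-unit is E at 19/3, and filling with it alone uses volume 16×3=48. No mix of the others beats 16×19 = 304.

$304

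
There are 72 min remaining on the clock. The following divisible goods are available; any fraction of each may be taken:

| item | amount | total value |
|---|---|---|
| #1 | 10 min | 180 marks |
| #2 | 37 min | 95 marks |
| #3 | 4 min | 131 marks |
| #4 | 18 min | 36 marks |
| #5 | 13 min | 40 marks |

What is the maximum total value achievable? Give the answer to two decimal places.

Take in order of value per unit:
- #3 (131/4 per unit): all 4 → value 131, running total 131.00
- #1 (180/10 per unit): all 10 → value 180, running total 311.00
- #5 (40/13 per unit): all 13 → value 40, running total 351.00
- #2 (95/37 per unit): all 37 → value 95, running total 446.00
- #4 (36/18 per unit): 8 of 18 → value 8×36/18 = 16.0000, running total 462.00
Total 462.00.

462.00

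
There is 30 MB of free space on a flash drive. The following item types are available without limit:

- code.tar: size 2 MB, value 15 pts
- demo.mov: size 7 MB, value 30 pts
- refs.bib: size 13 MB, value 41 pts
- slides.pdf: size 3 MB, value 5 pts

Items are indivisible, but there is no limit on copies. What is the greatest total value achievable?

225 pts

Best value-per-unit is code.tar at 15/2, and filling with it alone uses size 15×2=30. No mix of the others beats 15×15 = 225.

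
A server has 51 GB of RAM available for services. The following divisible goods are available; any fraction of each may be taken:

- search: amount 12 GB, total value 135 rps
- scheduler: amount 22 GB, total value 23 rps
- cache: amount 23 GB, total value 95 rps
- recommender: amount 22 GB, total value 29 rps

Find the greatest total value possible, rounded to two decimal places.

Take in order of value per unit:
- search (135/12 per unit): all 12 → value 135, running total 135.00
- cache (95/23 per unit): all 23 → value 95, running total 230.00
- recommender (29/22 per unit): 16 of 22 → value 16×29/22 = 21.0909, running total 251.09
Total 251.09.

251.09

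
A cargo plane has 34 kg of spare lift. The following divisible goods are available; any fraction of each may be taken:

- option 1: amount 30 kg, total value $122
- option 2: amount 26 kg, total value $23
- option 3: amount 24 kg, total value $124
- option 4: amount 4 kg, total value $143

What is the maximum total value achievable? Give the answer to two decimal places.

Take in order of value per unit:
- option 4 (143/4 per unit): all 4 → value 143, running total 143.00
- option 3 (124/24 per unit): all 24 → value 124, running total 267.00
- option 1 (122/30 per unit): 6 of 30 → value 6×122/30 = 24.4000, running total 291.40
Total 291.40.

291.40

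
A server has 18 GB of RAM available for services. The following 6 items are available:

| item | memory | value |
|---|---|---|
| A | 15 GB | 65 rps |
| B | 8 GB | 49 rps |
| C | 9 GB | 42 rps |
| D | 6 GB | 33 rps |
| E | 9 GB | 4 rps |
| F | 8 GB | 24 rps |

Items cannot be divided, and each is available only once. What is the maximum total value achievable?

Check high-value combinations within 18 GB:
- B+C: memory 8+9=17, value 49+42=91
- B+D: memory 8+6=14, value 49+33=82
- C+D: memory 9+6=15, value 42+33=75
- B+F: memory 8+8=16, value 49+24=73
Best: 91 rps.

91 rps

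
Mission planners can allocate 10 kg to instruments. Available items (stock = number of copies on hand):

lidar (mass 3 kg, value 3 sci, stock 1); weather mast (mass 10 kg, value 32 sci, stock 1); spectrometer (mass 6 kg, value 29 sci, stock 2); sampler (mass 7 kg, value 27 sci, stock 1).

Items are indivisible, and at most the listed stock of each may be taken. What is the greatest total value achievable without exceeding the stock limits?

Best selections within mass 10 and stock limits:
- 1×lidar + 1×spectrometer: mass 9, value 32
- 1×weather mast: mass 10, value 32
- 1×lidar + 1×sampler: mass 10, value 30
- 1×spectrometer: mass 6, value 29
Best: 32 sci.

32 sci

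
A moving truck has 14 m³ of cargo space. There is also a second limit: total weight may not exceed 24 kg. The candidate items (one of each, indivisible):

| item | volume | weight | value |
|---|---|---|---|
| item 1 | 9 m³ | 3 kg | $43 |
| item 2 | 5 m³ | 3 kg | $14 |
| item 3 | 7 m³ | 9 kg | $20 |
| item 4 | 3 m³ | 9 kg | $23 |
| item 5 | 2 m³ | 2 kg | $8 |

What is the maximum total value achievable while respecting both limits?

Feasible sets respecting both limits:
- item 1+item 4+item 5: volume 14, weight 14, value 74
- item 1+item 4: volume 12, weight 12, value 66
- item 1+item 2: volume 14, weight 6, value 57
- item 1+item 5: volume 11, weight 5, value 51
Best: $74.

$74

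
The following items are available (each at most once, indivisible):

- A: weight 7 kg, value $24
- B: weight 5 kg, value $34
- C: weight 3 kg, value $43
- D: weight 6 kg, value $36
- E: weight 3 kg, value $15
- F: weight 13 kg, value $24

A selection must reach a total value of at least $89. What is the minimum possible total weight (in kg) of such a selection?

11

Subsets with value ≥ 89, sorted by total weight:
- B+C+E: weight 11, value 92
- C+D+E: weight 12, value 94
- B+C+D: weight 14, value 113
- A+B+C: weight 15, value 101
Minimum weight: 11 kg.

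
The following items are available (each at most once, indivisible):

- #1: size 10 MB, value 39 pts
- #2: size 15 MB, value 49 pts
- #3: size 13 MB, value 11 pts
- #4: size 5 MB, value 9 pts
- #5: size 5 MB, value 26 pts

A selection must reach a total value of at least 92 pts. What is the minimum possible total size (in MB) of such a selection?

Subsets with value ≥ 92, sorted by total size:
- #1+#2+#5: size 30, value 114
- #1+#2+#4: size 30, value 97
- #1+#2+#4+#5: size 35, value 123
Minimum size: 30 MB.

30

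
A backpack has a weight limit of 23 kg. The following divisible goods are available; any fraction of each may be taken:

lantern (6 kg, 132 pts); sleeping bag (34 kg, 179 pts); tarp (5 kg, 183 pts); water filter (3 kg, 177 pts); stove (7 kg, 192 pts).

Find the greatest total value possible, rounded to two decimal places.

694.53

Take in order of value per unit:
- water filter (177/3 per unit): all 3 → value 177, running total 177.00
- tarp (183/5 per unit): all 5 → value 183, running total 360.00
- stove (192/7 per unit): all 7 → value 192, running total 552.00
- lantern (132/6 per unit): all 6 → value 132, running total 684.00
- sleeping bag (179/34 per unit): 2 of 34 → value 2×179/34 = 10.5294, running total 694.53
Total 694.53.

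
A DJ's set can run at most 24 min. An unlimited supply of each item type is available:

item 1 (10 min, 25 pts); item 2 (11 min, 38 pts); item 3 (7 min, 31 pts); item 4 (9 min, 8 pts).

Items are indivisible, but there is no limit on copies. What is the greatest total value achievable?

93 pts

Best value-per-unit is item 3 at 31/7, and filling with it alone uses duration 3×7=21. No mix of the others beats 3×31 = 93.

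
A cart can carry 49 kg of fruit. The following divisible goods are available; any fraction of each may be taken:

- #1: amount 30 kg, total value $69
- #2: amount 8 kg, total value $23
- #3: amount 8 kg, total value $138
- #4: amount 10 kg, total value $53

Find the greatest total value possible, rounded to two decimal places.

Take in order of value per unit:
- #3 (138/8 per unit): all 8 → value 138, running total 138.00
- #4 (53/10 per unit): all 10 → value 53, running total 191.00
- #2 (23/8 per unit): all 8 → value 23, running total 214.00
- #1 (69/30 per unit): 23 of 30 → value 23×69/30 = 52.9000, running total 266.90
Total 266.90.

266.90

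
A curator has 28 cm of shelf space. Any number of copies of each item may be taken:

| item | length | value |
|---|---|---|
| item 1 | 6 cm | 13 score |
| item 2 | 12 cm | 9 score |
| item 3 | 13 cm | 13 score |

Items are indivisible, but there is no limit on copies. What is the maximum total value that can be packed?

Best value-per-unit is item 1 at 13/6, and filling with it alone uses length 4×6=24. No mix of the others beats 4×13 = 52.

52 score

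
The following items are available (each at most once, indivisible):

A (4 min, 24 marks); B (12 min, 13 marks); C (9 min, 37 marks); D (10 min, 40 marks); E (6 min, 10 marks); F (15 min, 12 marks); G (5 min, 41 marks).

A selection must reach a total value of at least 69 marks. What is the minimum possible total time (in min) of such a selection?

Subsets with value ≥ 69, sorted by total time:
- C+G: time 14, value 78
- D+G: time 15, value 81
- A+E+G: time 15, value 75
- A+C+G: time 18, value 102
Minimum time: 14 min.

14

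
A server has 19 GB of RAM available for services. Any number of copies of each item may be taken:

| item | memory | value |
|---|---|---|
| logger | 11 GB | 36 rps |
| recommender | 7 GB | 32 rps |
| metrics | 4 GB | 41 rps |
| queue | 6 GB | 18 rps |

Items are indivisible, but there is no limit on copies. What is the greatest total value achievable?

164 rps

Best value-per-unit is metrics at 41/4, and filling with it alone uses memory 4×4=16. No mix of the others beats 4×41 = 164.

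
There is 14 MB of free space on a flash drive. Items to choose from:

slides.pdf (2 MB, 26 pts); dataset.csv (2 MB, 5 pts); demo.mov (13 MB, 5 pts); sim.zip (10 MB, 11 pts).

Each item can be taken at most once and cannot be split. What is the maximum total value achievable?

42 pts

Check high-value combinations within 14 MB:
- slides.pdf+dataset.csv+sim.zip: size 2+2+10=14, value 26+5+11=42
- slides.pdf+sim.zip: size 2+10=12, value 26+11=37
- slides.pdf+dataset.csv: size 2+2=4, value 26+5=31
- slides.pdf: size 2, value 26
Best: 42 pts.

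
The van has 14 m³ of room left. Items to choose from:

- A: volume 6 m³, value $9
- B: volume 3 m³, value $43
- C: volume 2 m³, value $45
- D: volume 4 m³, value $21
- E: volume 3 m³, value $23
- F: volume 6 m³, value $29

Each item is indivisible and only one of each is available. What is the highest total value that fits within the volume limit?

Check high-value combinations within 14 m³:
- B+C+E+F: volume 3+2+3+6=14, value 43+45+23+29=140
- B+C+D+E: volume 3+2+4+3=12, value 43+45+21+23=132
- A+B+C+E: volume 6+3+2+3=14, value 9+43+45+23=120
- B+C+F: volume 3+2+6=11, value 43+45+29=117
- B+C+E: volume 3+2+3=8, value 43+45+23=111
Best: $140.

$140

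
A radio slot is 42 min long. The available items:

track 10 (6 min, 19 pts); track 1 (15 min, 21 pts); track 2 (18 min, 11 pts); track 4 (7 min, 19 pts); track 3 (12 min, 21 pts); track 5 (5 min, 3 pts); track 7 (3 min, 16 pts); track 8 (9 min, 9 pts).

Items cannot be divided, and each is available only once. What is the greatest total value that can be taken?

Check high-value combinations within 42 min:
- track 10+track 4+track 3+track 5+track 7+track 8: duration 6+7+12+5+3+9=42, value 19+19+21+3+16+9=87
- track 10+track 4+track 3+track 7+track 8: duration 6+7+12+3+9=37, value 19+19+21+16+9=84
- track 10+track 1+track 4+track 7+track 8: duration 6+15+7+3+9=40, value 19+21+19+16+9=84
- track 10+track 1+track 4+track 3: duration 6+15+7+12=40, value 19+21+19+21=80
Best: 87 pts.

87 pts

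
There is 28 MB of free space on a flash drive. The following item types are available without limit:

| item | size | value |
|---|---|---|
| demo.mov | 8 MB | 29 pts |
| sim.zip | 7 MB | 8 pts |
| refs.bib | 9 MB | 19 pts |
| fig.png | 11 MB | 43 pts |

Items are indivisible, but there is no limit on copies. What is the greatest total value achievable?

Best value-per-unit is fig.png at 43/11; filling with it alone gives 2×43 = 86.
Optimal mix: 2×demo.mov + 1×fig.png → size 27, value 101.

101 pts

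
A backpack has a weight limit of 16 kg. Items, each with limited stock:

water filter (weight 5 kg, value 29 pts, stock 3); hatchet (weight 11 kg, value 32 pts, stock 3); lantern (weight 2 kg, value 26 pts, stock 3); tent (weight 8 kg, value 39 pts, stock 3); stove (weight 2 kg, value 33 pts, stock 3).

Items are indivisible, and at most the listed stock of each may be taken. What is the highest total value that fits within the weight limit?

180 pts

Best selections within weight 16 and stock limits:
- 1×water filter + 2×lantern + 3×stove: weight 15, value 180
- 3×lantern + 3×stove: weight 12, value 177
Best: 180 pts.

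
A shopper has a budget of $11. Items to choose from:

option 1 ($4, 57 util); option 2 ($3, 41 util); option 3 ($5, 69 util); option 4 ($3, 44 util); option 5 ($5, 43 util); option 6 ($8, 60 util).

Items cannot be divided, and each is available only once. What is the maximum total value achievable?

154 util

This is a 0/1 knapsack; check combinations near the capacity.
- option 2+option 3+option 4: cost 3+5+3=11, value 41+69+44=154
- option 1+option 2+option 4: cost 4+3+3=10, value 57+41+44=142
- option 2+option 4+option 5: cost 3+3+5=11, value 41+44+43=128
- option 1+option 3: cost 4+5=9, value 57+69=126
Best: 154 util.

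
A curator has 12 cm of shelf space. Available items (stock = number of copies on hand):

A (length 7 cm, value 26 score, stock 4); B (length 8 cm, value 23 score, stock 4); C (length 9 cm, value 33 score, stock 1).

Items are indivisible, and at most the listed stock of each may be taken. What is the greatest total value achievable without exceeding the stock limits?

33 score

Top feasible selections:
- 1×C: length 9, value 33
- 1×A: length 7, value 26
- 1×B: length 8, value 23
Best: 33 score.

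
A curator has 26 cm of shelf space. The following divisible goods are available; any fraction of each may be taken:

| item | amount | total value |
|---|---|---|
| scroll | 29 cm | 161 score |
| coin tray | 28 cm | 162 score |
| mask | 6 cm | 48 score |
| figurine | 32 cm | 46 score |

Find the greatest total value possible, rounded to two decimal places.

Take in order of value per unit:
- mask (48/6 per unit): all 6 → value 48, running total 48.00
- coin tray (162/28 per unit): 20 of 28 → value 20×162/28 = 115.7143, running total 163.71
Total 163.71.

163.71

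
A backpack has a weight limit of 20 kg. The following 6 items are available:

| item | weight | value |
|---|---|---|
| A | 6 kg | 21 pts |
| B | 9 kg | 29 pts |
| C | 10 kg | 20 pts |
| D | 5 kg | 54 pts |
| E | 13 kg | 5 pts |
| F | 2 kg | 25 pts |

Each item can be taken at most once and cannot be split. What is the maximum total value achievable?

108 pts

Check high-value combinations within 20 kg:
- B+D+F: weight 9+5+2=16, value 29+54+25=108
- A+B+D: weight 6+9+5=20, value 21+29+54=104
- A+D+F: weight 6+5+2=13, value 21+54+25=100
Best: 108 pts.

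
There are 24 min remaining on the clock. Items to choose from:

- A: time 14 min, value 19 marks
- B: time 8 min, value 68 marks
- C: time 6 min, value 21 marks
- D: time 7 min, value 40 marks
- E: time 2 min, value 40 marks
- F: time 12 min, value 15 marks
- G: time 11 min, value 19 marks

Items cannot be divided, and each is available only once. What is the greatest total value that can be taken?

169 marks

Check high-value combinations within 24 min:
- B+C+D+E: time 8+6+7+2=23, value 68+21+40+40=169
- B+D+E: time 8+7+2=17, value 68+40+40=148
- B+C+E: time 8+6+2=16, value 68+21+40=129
- B+C+D: time 8+6+7=21, value 68+21+40=129
- B+E+G: time 8+2+11=21, value 68+40+19=127
Best: 169 marks.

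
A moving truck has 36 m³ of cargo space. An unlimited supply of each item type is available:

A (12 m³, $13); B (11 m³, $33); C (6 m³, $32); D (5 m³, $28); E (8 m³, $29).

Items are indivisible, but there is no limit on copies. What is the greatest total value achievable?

Best value-per-unit is D at 28/5; filling with it alone gives 7×28 = 196.
Optimal mix: 1×C + 6×D → volume 36, value 200.

$200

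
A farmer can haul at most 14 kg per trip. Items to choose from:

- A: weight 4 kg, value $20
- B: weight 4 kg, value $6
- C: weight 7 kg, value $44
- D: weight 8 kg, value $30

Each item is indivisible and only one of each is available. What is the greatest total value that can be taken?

Check high-value combinations within 14 kg:
- A+C: weight 4+7=11, value 20+44=64
- B+C: weight 4+7=11, value 6+44=50
- A+D: weight 4+8=12, value 20+30=50
- C: weight 7, value 44
- B+D: weight 4+8=12, value 6+30=36
Best: $64.

$64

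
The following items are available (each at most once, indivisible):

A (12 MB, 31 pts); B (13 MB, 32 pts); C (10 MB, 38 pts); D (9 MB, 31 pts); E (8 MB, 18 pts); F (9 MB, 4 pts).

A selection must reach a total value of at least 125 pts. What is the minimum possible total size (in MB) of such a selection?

44

Subsets with value ≥ 125, sorted by total size:
- A+B+C+D: size 44, value 132
- A+B+C+D+E: size 52, value 150
- A+B+C+D+F: size 53, value 136
Minimum size: 44 MB.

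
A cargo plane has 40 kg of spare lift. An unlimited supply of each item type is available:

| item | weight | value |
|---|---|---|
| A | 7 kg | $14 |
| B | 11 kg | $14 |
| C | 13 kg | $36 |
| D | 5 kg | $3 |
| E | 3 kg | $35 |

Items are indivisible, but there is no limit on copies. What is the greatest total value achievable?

Best value-per-unit is E at 35/3, and filling with it alone uses weight 13×3=39. No mix of the others beats 13×35 = 455.

$455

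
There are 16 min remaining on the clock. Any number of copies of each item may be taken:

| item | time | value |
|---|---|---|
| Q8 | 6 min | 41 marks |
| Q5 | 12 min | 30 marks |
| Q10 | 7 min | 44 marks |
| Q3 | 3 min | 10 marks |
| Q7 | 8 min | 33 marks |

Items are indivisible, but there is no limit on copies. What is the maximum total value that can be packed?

Best value-per-unit is Q8 at 41/6; filling with it alone gives 2×41 = 82.
Optimal mix: 1×Q8 + 1×Q10 + 1×Q3 → time 16, value 95.

95 marks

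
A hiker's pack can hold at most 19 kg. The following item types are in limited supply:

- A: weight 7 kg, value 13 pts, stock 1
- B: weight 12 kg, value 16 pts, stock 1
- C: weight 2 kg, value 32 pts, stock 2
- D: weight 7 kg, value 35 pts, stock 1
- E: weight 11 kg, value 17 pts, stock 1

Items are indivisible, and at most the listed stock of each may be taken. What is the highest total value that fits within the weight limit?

Top feasible selections:
- 1×A + 2×C + 1×D: weight 18, value 112
- 2×C + 1×D: weight 11, value 99
Best: 112 pts.

112 pts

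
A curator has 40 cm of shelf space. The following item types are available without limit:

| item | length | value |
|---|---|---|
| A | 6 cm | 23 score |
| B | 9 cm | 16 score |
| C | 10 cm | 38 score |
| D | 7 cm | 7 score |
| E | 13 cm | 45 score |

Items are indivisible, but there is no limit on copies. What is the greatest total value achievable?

153 score

Best value-per-unit is A at 23/6; filling with it alone gives 6×23 = 138.
Optimal mix: 5×A + 1×C → length 40, value 153.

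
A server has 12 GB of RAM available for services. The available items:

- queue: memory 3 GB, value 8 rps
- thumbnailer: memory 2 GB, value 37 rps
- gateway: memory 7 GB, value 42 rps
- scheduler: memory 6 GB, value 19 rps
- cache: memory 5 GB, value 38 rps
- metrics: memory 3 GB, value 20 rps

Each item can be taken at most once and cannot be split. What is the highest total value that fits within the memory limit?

99 rps

Check high-value combinations within 12 GB:
- thumbnailer+gateway+metrics: memory 2+7+3=12, value 37+42+20=99
- thumbnailer+cache+metrics: memory 2+5+3=10, value 37+38+20=95
- queue+thumbnailer+gateway: memory 3+2+7=12, value 8+37+42=87
Best: 99 rps.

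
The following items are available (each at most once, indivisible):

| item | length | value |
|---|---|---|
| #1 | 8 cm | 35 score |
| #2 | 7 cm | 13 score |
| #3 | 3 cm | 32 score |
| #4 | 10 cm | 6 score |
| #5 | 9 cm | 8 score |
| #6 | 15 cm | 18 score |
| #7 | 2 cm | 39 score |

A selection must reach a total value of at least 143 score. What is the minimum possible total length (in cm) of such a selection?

Subsets with value ≥ 143, sorted by total length:
- #1+#2+#3+#5+#6+#7: length 44, value 145
- #1+#2+#3+#4+#6+#7: length 45, value 143
- #1+#2+#3+#4+#5+#6+#7: length 54, value 151
Minimum length: 44 cm.

44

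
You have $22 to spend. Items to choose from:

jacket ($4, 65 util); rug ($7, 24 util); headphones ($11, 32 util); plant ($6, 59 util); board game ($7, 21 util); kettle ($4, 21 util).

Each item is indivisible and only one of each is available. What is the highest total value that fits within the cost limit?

Check high-value combinations within $22:
- jacket+rug+plant+kettle: cost 4+7+6+4=21, value 65+24+59+21=169
- jacket+plant+board game+kettle: cost 4+6+7+4=21, value 65+59+21+21=166
- jacket+headphones+plant: cost 4+11+6=21, value 65+32+59=156
- jacket+rug+plant: cost 4+7+6=17, value 65+24+59=148
Best: 169 util.

169 util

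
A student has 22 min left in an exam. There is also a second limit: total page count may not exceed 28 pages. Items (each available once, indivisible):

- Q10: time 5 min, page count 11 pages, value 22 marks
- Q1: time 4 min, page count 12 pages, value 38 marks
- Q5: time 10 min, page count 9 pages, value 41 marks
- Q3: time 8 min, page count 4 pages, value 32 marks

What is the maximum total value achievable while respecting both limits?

Feasible sets respecting both limits:
- Q1+Q5+Q3: time 22, page count 25, value 111
- Q10+Q1+Q3: time 17, page count 27, value 92
- Q1+Q5: time 14, page count 21, value 79
- Q5+Q3: time 18, page count 13, value 73
Best: 111 marks.

111 marks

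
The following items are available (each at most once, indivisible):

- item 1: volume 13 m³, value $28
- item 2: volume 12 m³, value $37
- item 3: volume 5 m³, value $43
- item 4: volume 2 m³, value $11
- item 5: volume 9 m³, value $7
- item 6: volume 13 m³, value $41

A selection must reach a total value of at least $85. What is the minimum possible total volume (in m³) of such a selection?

19

Subsets with value ≥ 85, sorted by total volume:
- item 2+item 3+item 4: volume 19, value 91
- item 3+item 4+item 6: volume 20, value 95
- item 2+item 3+item 5: volume 26, value 87
- item 3+item 5+item 6: volume 27, value 91
Minimum volume: 19 m³.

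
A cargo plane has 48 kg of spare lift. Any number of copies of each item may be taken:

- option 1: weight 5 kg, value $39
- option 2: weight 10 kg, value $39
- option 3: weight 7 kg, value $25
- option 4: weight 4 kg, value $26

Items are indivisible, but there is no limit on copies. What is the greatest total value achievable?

$364

Best value-per-unit is option 1 at 39/5; filling with it alone gives 9×39 = 351.
Optimal mix: 8×option 1 + 2×option 4 → weight 48, value 364.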